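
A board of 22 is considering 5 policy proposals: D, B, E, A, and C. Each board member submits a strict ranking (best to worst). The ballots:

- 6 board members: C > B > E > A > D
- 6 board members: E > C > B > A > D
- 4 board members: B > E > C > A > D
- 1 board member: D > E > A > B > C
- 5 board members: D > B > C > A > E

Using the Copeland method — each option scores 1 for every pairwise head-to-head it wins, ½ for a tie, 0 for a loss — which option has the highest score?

C

D: loses to B, E, A, and C → score 0.
B: beats D, E, and A; loses to C → score 3.
E: beats D and A; ties C; loses to B → score 2.5.
A: beats D; loses to B, E, and C → score 1.
C: beats D, B, and A; ties E → score 3.5.
C has the best pairwise record.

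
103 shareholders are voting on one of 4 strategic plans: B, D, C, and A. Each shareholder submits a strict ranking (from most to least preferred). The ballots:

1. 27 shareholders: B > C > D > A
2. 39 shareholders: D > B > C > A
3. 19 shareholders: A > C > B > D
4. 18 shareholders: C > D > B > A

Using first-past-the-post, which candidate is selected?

First-place votes: B 27, D 39, C 18, A 19.
D has the most first-place votes.

D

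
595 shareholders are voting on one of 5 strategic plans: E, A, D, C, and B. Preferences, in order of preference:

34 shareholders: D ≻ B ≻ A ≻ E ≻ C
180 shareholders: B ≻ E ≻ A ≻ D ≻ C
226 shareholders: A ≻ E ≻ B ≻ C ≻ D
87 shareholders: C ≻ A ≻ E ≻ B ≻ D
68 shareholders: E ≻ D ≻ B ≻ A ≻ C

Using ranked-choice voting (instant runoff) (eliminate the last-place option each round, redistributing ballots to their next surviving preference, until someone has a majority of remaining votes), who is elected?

Round 1: E 68, A 226, D 34, C 87, B 180. Eliminate D.
Round 2: E 68, A 226, C 87, B 214. Eliminate E.
Round 3: A 226, C 87, B 282. Eliminate C.
Round 4: A 313, B 282. A has a majority.

A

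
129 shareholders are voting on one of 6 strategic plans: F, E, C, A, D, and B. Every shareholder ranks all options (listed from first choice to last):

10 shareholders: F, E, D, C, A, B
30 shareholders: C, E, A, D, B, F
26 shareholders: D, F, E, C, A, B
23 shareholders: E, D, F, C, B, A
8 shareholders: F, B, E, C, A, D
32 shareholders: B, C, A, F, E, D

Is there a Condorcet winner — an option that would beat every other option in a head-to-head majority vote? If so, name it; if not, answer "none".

none

Checking pairwise contests:
D beats F 79–50.
F beats E 76–53.
F beats C 67–62.
F beats A 67–62.
E beats D 103–26.
F beats B 67–62.
Every option loses at least one head-to-head, so there is no Condorcet winner.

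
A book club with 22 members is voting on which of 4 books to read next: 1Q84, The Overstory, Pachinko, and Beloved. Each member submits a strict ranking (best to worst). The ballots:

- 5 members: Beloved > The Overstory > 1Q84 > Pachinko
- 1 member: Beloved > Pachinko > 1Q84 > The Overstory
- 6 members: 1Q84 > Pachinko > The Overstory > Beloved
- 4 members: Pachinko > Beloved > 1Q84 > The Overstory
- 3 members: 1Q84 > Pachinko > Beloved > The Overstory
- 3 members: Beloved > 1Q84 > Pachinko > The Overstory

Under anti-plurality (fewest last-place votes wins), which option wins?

1Q84

Last-place votes: 1Q84 0, The Overstory 11, Pachinko 5, Beloved 6.
1Q84 is ranked last by the fewest voters, so 1Q84 wins.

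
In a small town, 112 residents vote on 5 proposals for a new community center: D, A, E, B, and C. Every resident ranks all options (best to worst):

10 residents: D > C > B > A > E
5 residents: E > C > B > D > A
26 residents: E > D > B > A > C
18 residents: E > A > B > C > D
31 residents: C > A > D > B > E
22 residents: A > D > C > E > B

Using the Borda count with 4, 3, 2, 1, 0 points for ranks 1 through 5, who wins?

A

D: 10·4 + 5·1 + 26·3 + 18·0 + 31·2 + 22·3 = 251
A: 10·1 + 5·0 + 26·1 + 18·3 + 31·3 + 22·4 = 271
E: 10·0 + 5·4 + 26·4 + 18·4 + 31·0 + 22·1 = 218
B: 10·2 + 5·2 + 26·2 + 18·2 + 31·1 + 22·0 = 149
C: 10·3 + 5·3 + 26·0 + 18·1 + 31·4 + 22·2 = 231
A has the highest Borda score (271).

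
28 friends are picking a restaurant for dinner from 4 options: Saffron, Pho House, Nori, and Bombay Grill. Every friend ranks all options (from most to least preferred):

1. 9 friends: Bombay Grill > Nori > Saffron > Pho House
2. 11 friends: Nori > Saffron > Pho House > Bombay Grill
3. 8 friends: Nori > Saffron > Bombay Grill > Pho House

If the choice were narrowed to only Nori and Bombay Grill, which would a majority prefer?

Voters preferring Nori to Bombay Grill: 19; preferring Bombay Grill to Nori: 9.
Nori wins the head-to-head.

Nori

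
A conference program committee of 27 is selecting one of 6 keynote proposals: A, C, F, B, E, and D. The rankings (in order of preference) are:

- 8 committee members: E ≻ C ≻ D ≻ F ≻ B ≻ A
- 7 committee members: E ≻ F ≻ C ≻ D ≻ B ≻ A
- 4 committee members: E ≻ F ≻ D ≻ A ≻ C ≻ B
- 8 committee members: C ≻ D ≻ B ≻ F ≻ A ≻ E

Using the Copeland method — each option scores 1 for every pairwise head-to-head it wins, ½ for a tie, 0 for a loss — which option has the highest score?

A: loses to C, F, B, E, and D → score 0.
C: beats A, F, B, and D; loses to E → score 4.
F: beats A and B; loses to C, E, and D → score 2.
B: beats A; loses to C, F, E, and D → score 1.
E: beats A, C, F, B, and D → score 5.
D: beats A, F, and B; loses to C and E → score 3.
E has the best pairwise record.

E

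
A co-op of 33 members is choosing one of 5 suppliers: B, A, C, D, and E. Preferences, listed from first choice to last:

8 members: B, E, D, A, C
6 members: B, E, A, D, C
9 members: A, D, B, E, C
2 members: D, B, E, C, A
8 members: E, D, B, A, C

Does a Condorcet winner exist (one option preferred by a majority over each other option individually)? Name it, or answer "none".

Checking pairwise contests:
D beats B 19–14.
B beats A 24–9.
B beats C 33–0.
E beats D 22–11.
B beats E 25–8.
Every option loses at least one head-to-head, so there is no Condorcet winner.

none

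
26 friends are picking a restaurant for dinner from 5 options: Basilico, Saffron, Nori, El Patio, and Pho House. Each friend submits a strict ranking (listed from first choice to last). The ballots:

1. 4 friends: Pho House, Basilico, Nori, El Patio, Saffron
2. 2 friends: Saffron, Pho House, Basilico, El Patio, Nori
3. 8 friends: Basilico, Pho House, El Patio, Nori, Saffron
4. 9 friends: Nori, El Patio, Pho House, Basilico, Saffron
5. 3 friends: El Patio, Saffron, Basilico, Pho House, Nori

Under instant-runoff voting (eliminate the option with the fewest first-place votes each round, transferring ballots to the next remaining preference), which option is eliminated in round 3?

Round 1: Basilico 8, Saffron 2, Nori 9, El Patio 3, Pho House 4. Eliminate Saffron.
Round 2: Basilico 8, Nori 9, El Patio 3, Pho House 6. Eliminate El Patio.
Round 3: Basilico 11, Nori 9, Pho House 6. Eliminate Pho House.

Pho House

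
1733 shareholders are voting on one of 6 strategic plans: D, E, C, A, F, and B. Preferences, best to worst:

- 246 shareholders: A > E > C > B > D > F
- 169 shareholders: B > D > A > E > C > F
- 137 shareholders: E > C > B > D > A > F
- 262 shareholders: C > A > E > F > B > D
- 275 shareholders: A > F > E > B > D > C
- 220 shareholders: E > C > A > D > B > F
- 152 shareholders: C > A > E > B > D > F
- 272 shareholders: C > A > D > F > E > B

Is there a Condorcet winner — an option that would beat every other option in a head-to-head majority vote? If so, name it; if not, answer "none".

none

Checking pairwise contests:
E beats D 1292–441.
A beats E 1376–357.
E beats C 1047–686.
C beats A 1043–690.
D beats F 1196–537.
E beats B 1564–169.
Every option loses at least one head-to-head, so there is no Condorcet winner.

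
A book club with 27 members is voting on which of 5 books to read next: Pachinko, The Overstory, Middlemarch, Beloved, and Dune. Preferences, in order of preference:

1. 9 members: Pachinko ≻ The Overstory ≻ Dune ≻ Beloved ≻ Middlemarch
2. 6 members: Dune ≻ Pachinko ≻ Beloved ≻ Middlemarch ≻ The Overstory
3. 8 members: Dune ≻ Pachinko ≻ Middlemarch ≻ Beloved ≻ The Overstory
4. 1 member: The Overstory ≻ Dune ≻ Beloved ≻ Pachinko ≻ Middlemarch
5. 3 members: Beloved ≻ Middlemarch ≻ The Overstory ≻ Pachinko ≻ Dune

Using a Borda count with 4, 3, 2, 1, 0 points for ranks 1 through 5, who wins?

Pachinko: 9·4 + 6·3 + 8·3 + 1·1 + 3·1 = 82
The Overstory: 9·3 + 6·0 + 8·0 + 1·4 + 3·2 = 37
Middlemarch: 9·0 + 6·1 + 8·2 + 1·0 + 3·3 = 31
Beloved: 9·1 + 6·2 + 8·1 + 1·2 + 3·4 = 43
Dune: 9·2 + 6·4 + 8·4 + 1·3 + 3·0 = 77
Pachinko has the highest Borda score (82).

Pachinko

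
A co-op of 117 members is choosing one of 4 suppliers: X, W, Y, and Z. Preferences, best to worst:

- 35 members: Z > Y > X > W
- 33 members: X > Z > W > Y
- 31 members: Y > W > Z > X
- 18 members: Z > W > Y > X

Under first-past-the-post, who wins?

Z

First-place votes: X 33, W 0, Y 31, Z 53.
Z has the most first-place votes.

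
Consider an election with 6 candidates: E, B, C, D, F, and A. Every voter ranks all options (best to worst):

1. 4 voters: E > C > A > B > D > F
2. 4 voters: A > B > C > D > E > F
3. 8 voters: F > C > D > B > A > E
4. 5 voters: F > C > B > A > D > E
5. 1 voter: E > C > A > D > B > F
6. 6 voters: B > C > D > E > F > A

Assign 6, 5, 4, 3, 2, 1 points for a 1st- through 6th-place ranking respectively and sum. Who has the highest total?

C

E: 4·6 + 4·2 + 8·1 + 5·1 + 1·6 + 6·3 = 69
B: 4·3 + 4·5 + 8·3 + 5·4 + 1·2 + 6·6 = 114
C: 4·5 + 4·4 + 8·5 + 5·5 + 1·5 + 6·5 = 136
D: 4·2 + 4·3 + 8·4 + 5·2 + 1·3 + 6·4 = 89
F: 4·1 + 4·1 + 8·6 + 5·6 + 1·1 + 6·2 = 99
A: 4·4 + 4·6 + 8·2 + 5·3 + 1·4 + 6·1 = 81
C has the highest Borda score (136).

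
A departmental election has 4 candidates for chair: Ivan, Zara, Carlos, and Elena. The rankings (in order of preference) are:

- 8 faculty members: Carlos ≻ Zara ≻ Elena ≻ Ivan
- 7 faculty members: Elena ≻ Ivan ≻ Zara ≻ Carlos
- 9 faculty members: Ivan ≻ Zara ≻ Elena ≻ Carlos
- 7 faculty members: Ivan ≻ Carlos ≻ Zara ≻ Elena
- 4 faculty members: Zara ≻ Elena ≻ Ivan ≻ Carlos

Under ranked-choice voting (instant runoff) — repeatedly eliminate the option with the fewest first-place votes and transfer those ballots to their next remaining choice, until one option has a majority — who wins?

Elena

Round 1: Ivan 16, Zara 4, Carlos 8, Elena 7. Eliminate Zara.
Round 2: Ivan 16, Carlos 8, Elena 11. Eliminate Carlos.
Round 3: Ivan 16, Elena 19. Elena has a majority.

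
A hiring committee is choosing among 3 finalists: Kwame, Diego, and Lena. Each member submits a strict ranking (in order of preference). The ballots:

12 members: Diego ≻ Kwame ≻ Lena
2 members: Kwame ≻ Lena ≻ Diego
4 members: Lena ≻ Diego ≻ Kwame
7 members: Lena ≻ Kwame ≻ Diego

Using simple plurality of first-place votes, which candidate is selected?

First-place votes: Kwame 2, Diego 12, Lena 11.
Diego has the most first-place votes.

Diego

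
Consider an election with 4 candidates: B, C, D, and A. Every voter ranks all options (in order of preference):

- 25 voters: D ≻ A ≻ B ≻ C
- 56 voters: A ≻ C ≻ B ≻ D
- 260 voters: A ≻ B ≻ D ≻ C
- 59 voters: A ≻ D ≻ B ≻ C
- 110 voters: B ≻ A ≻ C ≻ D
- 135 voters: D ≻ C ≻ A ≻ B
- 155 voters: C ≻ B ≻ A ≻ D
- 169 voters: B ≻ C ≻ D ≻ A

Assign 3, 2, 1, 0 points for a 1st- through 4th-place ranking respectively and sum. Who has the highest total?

B

B: 25·1 + 56·1 + 260·2 + 59·1 + 110·3 + 135·0 + 155·2 + 169·3 = 1807
C: 25·0 + 56·2 + 260·0 + 59·0 + 110·1 + 135·2 + 155·3 + 169·2 = 1295
D: 25·3 + 56·0 + 260·1 + 59·2 + 110·0 + 135·3 + 155·0 + 169·1 = 1027
A: 25·2 + 56·3 + 260·3 + 59·3 + 110·2 + 135·1 + 155·1 + 169·0 = 1685
B has the highest Borda score (1807).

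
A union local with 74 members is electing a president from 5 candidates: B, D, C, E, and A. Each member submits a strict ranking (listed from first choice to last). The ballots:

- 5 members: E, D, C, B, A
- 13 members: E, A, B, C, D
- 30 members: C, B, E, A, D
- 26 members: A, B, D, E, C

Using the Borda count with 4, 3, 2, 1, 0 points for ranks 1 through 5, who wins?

B: 5·1 + 13·2 + 30·3 + 26·3 = 199
D: 5·3 + 13·0 + 30·0 + 26·2 = 67
C: 5·2 + 13·1 + 30·4 + 26·0 = 143
E: 5·4 + 13·4 + 30·2 + 26·1 = 158
A: 5·0 + 13·3 + 30·1 + 26·4 = 173
B has the highest Borda score (199).

B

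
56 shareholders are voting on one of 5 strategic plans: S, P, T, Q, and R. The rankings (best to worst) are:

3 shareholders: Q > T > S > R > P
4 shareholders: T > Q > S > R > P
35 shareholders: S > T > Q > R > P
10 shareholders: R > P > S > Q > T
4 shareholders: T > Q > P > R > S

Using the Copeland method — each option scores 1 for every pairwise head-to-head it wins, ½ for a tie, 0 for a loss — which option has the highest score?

S

S: beats P, T, Q, and R → score 4.
P: loses to S, T, Q, and R → score 0.
T: beats P, Q, and R; loses to S → score 3.
Q: beats P and R; loses to S and T → score 2.
R: beats P; loses to S, T, and Q → score 1.
S has the best pairwise record.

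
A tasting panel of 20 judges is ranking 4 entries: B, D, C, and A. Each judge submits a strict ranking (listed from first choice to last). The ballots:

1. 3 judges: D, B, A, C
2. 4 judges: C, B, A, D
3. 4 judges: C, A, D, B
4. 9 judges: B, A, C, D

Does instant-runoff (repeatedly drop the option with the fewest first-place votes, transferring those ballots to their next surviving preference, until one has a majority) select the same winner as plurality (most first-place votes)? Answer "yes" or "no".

yes

Instant-runoff — R1 B 9, D 3, C 8, A 0 (A out); R2 B 9, D 3, C 8 (D out); R3 B 12, C 8 (B winner). Winner: B.
Plurality — first-place votes: B 9, D 3, C 8, A 0. Winner: B.
The two methods agree.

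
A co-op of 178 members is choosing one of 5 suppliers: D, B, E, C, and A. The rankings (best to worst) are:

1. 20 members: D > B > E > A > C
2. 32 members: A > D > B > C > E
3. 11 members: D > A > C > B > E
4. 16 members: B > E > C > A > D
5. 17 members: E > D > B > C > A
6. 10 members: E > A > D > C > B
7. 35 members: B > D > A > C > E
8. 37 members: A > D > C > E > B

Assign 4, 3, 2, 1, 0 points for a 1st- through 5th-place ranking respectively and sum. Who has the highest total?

D

D: 20·4 + 32·3 + 11·4 + 16·0 + 17·3 + 10·2 + 35·3 + 37·3 = 507
B: 20·3 + 32·2 + 11·1 + 16·4 + 17·2 + 10·0 + 35·4 + 37·0 = 373
E: 20·2 + 32·0 + 11·0 + 16·3 + 17·4 + 10·4 + 35·0 + 37·1 = 233
C: 20·0 + 32·1 + 11·2 + 16·2 + 17·1 + 10·1 + 35·1 + 37·2 = 222
A: 20·1 + 32·4 + 11·3 + 16·1 + 17·0 + 10·3 + 35·2 + 37·4 = 445
D has the highest Borda score (507).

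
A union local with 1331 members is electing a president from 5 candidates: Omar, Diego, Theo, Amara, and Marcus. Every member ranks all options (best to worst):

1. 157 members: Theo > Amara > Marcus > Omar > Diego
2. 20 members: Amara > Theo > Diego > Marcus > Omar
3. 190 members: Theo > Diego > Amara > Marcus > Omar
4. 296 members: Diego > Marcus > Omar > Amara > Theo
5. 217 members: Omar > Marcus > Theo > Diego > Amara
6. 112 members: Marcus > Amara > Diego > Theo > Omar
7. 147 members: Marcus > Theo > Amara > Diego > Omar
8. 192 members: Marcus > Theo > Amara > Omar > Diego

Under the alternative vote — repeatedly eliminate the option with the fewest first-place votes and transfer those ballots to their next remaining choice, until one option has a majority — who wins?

Marcus

Round 1: Omar 217, Diego 296, Theo 347, Amara 20, Marcus 451. Eliminate Amara.
Round 2: Omar 217, Diego 296, Theo 367, Marcus 451. Eliminate Omar.
Round 3: Diego 296, Theo 367, Marcus 668. Marcus has a majority.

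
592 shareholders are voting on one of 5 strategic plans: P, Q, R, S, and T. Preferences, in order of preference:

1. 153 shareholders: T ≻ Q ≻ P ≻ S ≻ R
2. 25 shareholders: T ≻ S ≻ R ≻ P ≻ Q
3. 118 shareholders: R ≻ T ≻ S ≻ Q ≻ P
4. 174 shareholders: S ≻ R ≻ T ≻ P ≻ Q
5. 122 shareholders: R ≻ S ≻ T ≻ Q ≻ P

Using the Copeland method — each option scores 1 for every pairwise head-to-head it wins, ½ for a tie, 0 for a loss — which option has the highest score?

P: loses to Q, R, S, and T → score 0.
Q: beats P; loses to R, S, and T → score 1.
R: beats P, Q, and T; loses to S → score 3.
S: beats P, Q, and R; ties T → score 3.5.
T: beats P and Q; ties S; loses to R → score 2.5.
S has the best pairwise record.

S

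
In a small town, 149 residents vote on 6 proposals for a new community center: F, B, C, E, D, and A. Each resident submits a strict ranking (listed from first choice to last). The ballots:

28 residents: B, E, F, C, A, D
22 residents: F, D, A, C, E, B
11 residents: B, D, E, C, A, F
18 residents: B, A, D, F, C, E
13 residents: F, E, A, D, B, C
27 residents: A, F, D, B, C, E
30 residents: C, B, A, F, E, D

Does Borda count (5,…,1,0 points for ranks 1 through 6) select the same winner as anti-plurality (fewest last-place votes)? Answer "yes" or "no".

Borda — scores: F 463, B 472, C 317, E 249, D 293, A 441. Winner: B.
Anti-plurality — last-place votes: F 11, B 22, C 13, E 45, D 58, A 0. Winner: A.
The two methods disagree.

no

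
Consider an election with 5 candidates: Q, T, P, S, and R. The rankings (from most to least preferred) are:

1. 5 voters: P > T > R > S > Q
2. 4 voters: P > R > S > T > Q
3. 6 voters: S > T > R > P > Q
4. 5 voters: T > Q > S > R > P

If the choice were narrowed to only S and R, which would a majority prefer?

S

Voters preferring S to R: 11; preferring R to S: 9.
S wins the head-to-head.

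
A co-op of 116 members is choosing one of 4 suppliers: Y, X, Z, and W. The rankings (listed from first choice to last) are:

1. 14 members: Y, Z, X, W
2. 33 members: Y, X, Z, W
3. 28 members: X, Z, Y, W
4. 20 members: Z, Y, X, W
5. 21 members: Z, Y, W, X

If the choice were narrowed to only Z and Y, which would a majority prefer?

Voters preferring Z to Y: 69; preferring Y to Z: 47.
Z wins the head-to-head.

Z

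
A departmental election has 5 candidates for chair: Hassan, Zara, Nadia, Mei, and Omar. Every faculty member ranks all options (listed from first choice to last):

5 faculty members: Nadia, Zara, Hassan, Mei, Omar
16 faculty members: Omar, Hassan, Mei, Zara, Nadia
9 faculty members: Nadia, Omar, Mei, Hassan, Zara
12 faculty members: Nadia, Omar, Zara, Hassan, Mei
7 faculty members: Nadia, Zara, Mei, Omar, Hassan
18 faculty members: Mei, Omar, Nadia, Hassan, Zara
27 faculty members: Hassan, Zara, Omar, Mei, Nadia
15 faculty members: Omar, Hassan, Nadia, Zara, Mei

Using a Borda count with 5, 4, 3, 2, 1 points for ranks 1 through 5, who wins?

Hassan: 5·3 + 16·4 + 9·2 + 12·2 + 7·1 + 18·2 + 27·5 + 15·4 = 359
Zara: 5·4 + 16·2 + 9·1 + 12·3 + 7·4 + 18·1 + 27·4 + 15·2 = 281
Nadia: 5·5 + 16·1 + 9·5 + 12·5 + 7·5 + 18·3 + 27·1 + 15·3 = 307
Mei: 5·2 + 16·3 + 9·3 + 12·1 + 7·3 + 18·5 + 27·2 + 15·1 = 277
Omar: 5·1 + 16·5 + 9·4 + 12·4 + 7·2 + 18·4 + 27·3 + 15·5 = 411
Omar has the highest Borda score (411).

Omar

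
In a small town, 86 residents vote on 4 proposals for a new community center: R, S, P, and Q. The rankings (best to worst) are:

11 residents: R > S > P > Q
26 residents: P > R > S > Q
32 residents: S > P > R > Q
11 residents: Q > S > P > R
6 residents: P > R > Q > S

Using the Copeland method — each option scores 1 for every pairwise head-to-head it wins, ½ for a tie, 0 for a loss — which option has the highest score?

S

R: beats Q; ties S; loses to P → score 1.5.
S: beats P and Q; ties R → score 2.5.
P: beats R and Q; loses to S → score 2.
Q: loses to R, S, and P → score 0.
S has the best pairwise record.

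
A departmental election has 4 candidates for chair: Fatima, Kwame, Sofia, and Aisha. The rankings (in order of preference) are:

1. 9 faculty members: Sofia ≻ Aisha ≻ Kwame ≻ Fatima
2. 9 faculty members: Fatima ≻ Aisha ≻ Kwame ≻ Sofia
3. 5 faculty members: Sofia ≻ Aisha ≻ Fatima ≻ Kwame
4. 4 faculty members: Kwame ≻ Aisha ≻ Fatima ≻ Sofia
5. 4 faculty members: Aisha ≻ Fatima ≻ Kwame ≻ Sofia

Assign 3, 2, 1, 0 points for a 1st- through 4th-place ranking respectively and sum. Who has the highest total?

Aisha

Fatima: 9·0 + 9·3 + 5·1 + 4·1 + 4·2 = 44
Kwame: 9·1 + 9·1 + 5·0 + 4·3 + 4·1 = 34
Sofia: 9·3 + 9·0 + 5·3 + 4·0 + 4·0 = 42
Aisha: 9·2 + 9·2 + 5·2 + 4·2 + 4·3 = 66
Aisha has the highest Borda score (66).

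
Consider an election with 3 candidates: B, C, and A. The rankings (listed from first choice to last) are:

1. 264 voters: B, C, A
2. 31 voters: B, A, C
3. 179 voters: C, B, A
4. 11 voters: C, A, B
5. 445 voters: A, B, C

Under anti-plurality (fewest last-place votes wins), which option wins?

Last-place votes: B 11, C 476, A 443.
B is ranked last by the fewest voters, so B wins.

B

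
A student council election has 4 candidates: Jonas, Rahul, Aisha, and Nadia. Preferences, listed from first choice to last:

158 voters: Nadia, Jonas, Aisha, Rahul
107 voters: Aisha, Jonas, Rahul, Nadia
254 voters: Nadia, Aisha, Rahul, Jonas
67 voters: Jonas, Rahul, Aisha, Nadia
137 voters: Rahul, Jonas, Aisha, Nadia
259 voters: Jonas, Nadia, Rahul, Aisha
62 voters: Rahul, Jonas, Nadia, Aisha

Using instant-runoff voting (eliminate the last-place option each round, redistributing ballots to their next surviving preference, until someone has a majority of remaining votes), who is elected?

Round 1: Jonas 326, Rahul 199, Aisha 107, Nadia 412. Eliminate Aisha.
Round 2: Jonas 433, Rahul 199, Nadia 412. Eliminate Rahul.
Round 3: Jonas 632, Nadia 412. Jonas has a majority.

Jonas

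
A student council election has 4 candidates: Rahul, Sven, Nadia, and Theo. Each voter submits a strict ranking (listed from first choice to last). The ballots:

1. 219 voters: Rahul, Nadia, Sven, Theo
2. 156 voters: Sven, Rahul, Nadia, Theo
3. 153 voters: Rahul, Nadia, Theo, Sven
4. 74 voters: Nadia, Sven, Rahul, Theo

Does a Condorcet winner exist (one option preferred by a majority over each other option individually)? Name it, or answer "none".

Rahul

Rahul vs Sven: 372–230 for Rahul.
Rahul vs Nadia: 528–74 for Rahul.
Rahul vs Theo: 602–0 for Rahul.
Rahul beats every other option head-to-head.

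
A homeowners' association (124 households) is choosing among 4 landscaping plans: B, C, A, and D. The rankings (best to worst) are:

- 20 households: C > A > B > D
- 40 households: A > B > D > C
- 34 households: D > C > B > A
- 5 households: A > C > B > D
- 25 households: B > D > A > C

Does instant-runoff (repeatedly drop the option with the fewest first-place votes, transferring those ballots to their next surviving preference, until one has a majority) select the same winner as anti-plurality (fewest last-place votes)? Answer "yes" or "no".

Instant-runoff — R1 B 25, C 20, A 45, D 34 (C out); R2 B 25, A 65, D 34 (A winner). Winner: A.
Anti-plurality — last-place votes: B 0, C 65, A 34, D 25. Winner: B.
The two methods disagree.

no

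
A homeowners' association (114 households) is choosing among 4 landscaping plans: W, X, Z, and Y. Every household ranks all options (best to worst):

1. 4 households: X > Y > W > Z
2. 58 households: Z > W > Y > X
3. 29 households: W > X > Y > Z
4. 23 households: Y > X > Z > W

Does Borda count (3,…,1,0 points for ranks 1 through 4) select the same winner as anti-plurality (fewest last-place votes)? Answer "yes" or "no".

Borda — scores: W 207, X 116, Z 197, Y 164. Winner: W.
Anti-plurality — last-place votes: W 23, X 58, Z 33, Y 0. Winner: Y.
The two methods disagree.

no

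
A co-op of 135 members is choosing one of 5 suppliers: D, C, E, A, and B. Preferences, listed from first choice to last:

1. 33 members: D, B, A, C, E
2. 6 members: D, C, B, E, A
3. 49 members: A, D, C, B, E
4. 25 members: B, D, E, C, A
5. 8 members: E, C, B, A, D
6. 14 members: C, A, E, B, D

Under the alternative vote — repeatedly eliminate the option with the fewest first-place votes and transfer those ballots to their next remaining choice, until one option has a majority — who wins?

Round 1: D 39, C 14, E 8, A 49, B 25. Eliminate E.
Round 2: D 39, C 22, A 49, B 25. Eliminate C.
Round 3: D 39, A 63, B 33. Eliminate B.
Round 4: D 64, A 71. A has a majority.

A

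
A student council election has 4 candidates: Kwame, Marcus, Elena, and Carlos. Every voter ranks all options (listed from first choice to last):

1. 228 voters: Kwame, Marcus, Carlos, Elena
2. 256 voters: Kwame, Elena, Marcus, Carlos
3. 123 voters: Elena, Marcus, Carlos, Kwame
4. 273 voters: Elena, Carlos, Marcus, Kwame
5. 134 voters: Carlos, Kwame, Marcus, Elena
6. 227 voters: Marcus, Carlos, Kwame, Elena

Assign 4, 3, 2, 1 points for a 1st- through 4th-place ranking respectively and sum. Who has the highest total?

Marcus

Kwame: 228·4 + 256·4 + 123·1 + 273·1 + 134·3 + 227·2 = 3188
Marcus: 228·3 + 256·2 + 123·3 + 273·2 + 134·2 + 227·4 = 3287
Elena: 228·1 + 256·3 + 123·4 + 273·4 + 134·1 + 227·1 = 2941
Carlos: 228·2 + 256·1 + 123·2 + 273·3 + 134·4 + 227·3 = 2994
Marcus has the highest Borda score (3287).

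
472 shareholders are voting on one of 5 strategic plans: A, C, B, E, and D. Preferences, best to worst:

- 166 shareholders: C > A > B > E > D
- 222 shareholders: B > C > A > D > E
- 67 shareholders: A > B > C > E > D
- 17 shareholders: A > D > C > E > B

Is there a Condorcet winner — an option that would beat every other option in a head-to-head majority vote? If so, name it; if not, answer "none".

none

Checking pairwise contests:
C beats A 388–84.
B beats C 289–183.
A beats B 250–222.
A beats E 472–0.
A beats D 472–0.
Every option loses at least one head-to-head, so there is no Condorcet winner.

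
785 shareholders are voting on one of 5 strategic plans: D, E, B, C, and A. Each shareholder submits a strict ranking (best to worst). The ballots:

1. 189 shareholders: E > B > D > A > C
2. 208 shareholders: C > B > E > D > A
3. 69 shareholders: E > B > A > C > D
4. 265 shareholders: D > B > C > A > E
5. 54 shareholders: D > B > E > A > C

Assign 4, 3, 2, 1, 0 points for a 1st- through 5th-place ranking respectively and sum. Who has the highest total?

D: 189·2 + 208·1 + 69·0 + 265·4 + 54·4 = 1862
E: 189·4 + 208·2 + 69·4 + 265·0 + 54·2 = 1556
B: 189·3 + 208·3 + 69·3 + 265·3 + 54·3 = 2355
C: 189·0 + 208·4 + 69·1 + 265·2 + 54·0 = 1431
A: 189·1 + 208·0 + 69·2 + 265·1 + 54·1 = 646
B has the highest Borda score (2355).

B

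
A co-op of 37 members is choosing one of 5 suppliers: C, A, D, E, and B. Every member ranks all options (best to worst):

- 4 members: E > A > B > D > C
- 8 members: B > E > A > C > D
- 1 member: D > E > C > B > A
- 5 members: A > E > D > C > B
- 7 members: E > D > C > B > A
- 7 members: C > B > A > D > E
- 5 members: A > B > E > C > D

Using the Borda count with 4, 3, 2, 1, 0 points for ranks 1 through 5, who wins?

E

C: 4·0 + 8·1 + 1·2 + 5·1 + 7·2 + 7·4 + 5·1 = 62
A: 4·3 + 8·2 + 1·0 + 5·4 + 7·0 + 7·2 + 5·4 = 82
D: 4·1 + 8·0 + 1·4 + 5·2 + 7·3 + 7·1 + 5·0 = 46
E: 4·4 + 8·3 + 1·3 + 5·3 + 7·4 + 7·0 + 5·2 = 96
B: 4·2 + 8·4 + 1·1 + 5·0 + 7·1 + 7·3 + 5·3 = 84
E has the highest Borda score (96).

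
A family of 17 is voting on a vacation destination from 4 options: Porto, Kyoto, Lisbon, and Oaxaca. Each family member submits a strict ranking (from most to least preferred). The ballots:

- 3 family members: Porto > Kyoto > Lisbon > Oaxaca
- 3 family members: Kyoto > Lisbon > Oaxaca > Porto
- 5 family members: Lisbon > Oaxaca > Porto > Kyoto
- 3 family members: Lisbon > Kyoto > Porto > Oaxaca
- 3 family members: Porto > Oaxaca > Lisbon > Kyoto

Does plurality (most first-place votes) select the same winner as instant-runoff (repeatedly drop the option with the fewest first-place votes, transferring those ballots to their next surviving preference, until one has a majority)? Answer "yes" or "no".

yes

Plurality — first-place votes: Porto 6, Kyoto 3, Lisbon 8, Oaxaca 0. Winner: Lisbon.
Instant-runoff — R1 Porto 6, Kyoto 3, Lisbon 8, Oaxaca 0 (Oaxaca out); R2 Porto 6, Kyoto 3, Lisbon 8 (Kyoto out); R3 Porto 6, Lisbon 11 (Lisbon winner). Winner: Lisbon.
The two methods agree.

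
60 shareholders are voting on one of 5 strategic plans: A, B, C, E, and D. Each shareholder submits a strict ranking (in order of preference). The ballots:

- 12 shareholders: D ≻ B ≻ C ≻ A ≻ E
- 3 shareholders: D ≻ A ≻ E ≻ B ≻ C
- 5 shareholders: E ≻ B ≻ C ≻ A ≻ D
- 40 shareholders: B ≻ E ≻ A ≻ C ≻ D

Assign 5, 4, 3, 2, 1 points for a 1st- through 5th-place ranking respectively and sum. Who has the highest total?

A: 12·2 + 3·4 + 5·2 + 40·3 = 166
B: 12·4 + 3·2 + 5·4 + 40·5 = 274
C: 12·3 + 3·1 + 5·3 + 40·2 = 134
E: 12·1 + 3·3 + 5·5 + 40·4 = 206
D: 12·5 + 3·5 + 5·1 + 40·1 = 120
B has the highest Borda score (274).

B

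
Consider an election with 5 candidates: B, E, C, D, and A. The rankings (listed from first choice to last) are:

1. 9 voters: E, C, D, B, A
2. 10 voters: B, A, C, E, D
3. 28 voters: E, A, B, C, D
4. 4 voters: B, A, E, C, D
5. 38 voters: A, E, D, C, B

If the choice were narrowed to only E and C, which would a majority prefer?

Voters preferring E to C: 79; preferring C to E: 10.
E wins the head-to-head.

E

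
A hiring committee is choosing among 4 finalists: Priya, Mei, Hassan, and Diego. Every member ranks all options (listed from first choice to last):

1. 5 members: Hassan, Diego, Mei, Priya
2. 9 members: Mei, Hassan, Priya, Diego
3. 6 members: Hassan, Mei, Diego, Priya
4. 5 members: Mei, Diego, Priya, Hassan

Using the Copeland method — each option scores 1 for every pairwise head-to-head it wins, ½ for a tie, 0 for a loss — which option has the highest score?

Priya: loses to Mei, Hassan, and Diego → score 0.
Mei: beats Priya, Hassan, and Diego → score 3.
Hassan: beats Priya and Diego; loses to Mei → score 2.
Diego: beats Priya; loses to Mei and Hassan → score 1.
Mei has the best pairwise record.

Mei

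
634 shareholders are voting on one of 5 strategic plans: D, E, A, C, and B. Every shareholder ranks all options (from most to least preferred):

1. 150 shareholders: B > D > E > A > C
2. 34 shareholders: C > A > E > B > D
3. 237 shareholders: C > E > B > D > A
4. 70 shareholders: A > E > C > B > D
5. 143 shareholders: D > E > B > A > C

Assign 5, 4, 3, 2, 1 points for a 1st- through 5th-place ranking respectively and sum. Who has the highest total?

D: 150·4 + 34·1 + 237·2 + 70·1 + 143·5 = 1893
E: 150·3 + 34·3 + 237·4 + 70·4 + 143·4 = 2352
A: 150·2 + 34·4 + 237·1 + 70·5 + 143·2 = 1309
C: 150·1 + 34·5 + 237·5 + 70·3 + 143·1 = 1858
B: 150·5 + 34·2 + 237·3 + 70·2 + 143·3 = 2098
E has the highest Borda score (2352).

E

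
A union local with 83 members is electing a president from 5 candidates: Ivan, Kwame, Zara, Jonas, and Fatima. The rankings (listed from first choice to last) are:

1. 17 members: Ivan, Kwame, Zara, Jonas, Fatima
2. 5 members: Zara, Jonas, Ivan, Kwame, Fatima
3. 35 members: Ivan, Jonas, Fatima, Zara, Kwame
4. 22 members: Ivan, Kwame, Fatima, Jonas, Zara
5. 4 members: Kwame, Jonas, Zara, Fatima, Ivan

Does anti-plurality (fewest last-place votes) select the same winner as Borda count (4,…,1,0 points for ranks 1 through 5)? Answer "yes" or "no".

no

Anti-plurality — last-place votes: Ivan 4, Kwame 35, Zara 22, Jonas 0, Fatima 22. Winner: Jonas.
Borda — scores: Ivan 306, Kwame 138, Zara 97, Jonas 171, Fatima 118. Winner: Ivan.
The two methods disagree.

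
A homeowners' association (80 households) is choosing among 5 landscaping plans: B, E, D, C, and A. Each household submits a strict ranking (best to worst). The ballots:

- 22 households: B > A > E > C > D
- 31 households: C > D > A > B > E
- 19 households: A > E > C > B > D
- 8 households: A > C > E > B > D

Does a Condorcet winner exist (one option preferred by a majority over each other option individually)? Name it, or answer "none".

A

A vs B: 58–22 for A.
A vs E: 80–0 for A.
A vs D: 49–31 for A.
A vs C: 49–31 for A.
A beats every other option head-to-head.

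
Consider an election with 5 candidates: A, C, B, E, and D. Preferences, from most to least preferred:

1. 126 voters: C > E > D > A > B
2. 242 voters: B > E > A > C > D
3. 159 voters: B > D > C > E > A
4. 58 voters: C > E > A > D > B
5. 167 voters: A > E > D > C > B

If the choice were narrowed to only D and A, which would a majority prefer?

A

Voters preferring D to A: 285; preferring A to D: 467.
A wins the head-to-head.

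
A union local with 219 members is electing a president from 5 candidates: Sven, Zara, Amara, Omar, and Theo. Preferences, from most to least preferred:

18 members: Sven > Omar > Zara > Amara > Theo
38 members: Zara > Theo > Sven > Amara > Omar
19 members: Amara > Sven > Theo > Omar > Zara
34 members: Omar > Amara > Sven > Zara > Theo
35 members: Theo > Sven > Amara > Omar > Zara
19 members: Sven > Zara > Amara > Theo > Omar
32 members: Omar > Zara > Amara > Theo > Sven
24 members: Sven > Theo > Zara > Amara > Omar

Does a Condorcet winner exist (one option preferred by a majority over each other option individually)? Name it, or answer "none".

Sven vs Zara: 149–70 for Sven.
Sven vs Amara: 134–85 for Sven.
Sven vs Omar: 153–66 for Sven.
Sven vs Theo: 114–105 for Sven.
Sven beats every other option head-to-head.

Sven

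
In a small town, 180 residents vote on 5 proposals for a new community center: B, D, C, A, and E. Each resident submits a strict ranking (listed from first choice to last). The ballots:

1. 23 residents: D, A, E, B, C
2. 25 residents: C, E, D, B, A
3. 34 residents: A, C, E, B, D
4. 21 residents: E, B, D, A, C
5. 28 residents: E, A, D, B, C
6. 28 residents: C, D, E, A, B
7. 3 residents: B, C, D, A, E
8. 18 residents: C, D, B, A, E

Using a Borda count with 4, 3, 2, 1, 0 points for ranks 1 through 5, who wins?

E

B: 23·1 + 25·1 + 34·1 + 21·3 + 28·1 + 28·0 + 3·4 + 18·2 = 221
D: 23·4 + 25·2 + 34·0 + 21·2 + 28·2 + 28·3 + 3·2 + 18·3 = 384
C: 23·0 + 25·4 + 34·3 + 21·0 + 28·0 + 28·4 + 3·3 + 18·4 = 395
A: 23·3 + 25·0 + 34·4 + 21·1 + 28·3 + 28·1 + 3·1 + 18·1 = 359
E: 23·2 + 25·3 + 34·2 + 21·4 + 28·4 + 28·2 + 3·0 + 18·0 = 441
E has the highest Borda score (441).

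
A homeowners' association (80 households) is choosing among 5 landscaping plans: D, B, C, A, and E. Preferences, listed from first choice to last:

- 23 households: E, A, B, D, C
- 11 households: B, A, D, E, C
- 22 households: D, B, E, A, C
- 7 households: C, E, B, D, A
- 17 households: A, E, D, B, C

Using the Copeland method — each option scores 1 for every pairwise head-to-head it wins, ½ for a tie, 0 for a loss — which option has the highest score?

D: beats C; loses to B, A, and E → score 1.
B: beats D and C; ties A; loses to E → score 2.5.
C: loses to D, B, A, and E → score 0.
A: beats D and C; ties B; loses to E → score 2.5.
E: beats D, B, C, and A → score 4.
E has the best pairwise record.

E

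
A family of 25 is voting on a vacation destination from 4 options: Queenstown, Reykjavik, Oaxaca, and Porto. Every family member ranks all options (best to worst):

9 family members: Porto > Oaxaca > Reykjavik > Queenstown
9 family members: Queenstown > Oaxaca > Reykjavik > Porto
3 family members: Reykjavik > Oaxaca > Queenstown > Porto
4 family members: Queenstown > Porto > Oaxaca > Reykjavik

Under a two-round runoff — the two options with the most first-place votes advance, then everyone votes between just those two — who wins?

Queenstown

Round 1 first-place votes: Queenstown 13, Reykjavik 3, Oaxaca 0, Porto 9.
Queenstown and Porto advance.
Runoff: Queenstown is preferred to Porto by 16 voters; Porto by 9.
Queenstown wins the runoff.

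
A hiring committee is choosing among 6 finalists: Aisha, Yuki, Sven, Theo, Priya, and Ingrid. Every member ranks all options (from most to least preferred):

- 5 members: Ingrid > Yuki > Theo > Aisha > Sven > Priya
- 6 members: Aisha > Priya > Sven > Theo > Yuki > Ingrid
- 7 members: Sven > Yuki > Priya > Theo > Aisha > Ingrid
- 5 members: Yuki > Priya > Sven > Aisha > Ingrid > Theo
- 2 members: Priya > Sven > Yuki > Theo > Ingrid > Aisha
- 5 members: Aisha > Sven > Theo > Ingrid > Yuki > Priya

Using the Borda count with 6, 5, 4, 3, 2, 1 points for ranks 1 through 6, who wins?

Aisha: 5·3 + 6·6 + 7·2 + 5·3 + 2·1 + 5·6 = 112
Yuki: 5·5 + 6·2 + 7·5 + 5·6 + 2·4 + 5·2 = 120
Sven: 5·2 + 6·4 + 7·6 + 5·4 + 2·5 + 5·5 = 131
Theo: 5·4 + 6·3 + 7·3 + 5·1 + 2·3 + 5·4 = 90
Priya: 5·1 + 6·5 + 7·4 + 5·5 + 2·6 + 5·1 = 105
Ingrid: 5·6 + 6·1 + 7·1 + 5·2 + 2·2 + 5·3 = 72
Sven has the highest Borda score (131).

Sven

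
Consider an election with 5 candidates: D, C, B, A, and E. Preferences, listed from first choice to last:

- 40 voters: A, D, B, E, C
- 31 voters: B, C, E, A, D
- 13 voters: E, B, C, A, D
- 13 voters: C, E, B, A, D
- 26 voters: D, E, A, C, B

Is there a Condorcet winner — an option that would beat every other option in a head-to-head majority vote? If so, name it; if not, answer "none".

none

Checking pairwise contests:
A beats D 97–26.
D beats C 66–57.
D beats B 66–57.
E beats A 83–40.
D beats E 66–57.
Every option loses at least one head-to-head, so there is no Condorcet winner.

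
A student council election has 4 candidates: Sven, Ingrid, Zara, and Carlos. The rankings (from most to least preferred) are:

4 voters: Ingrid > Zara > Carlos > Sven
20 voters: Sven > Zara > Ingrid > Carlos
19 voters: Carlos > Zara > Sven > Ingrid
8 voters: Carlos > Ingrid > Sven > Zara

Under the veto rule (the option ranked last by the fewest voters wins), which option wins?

Last-place votes: Sven 4, Ingrid 19, Zara 8, Carlos 20.
Sven is ranked last by the fewest voters, so Sven wins.

Sven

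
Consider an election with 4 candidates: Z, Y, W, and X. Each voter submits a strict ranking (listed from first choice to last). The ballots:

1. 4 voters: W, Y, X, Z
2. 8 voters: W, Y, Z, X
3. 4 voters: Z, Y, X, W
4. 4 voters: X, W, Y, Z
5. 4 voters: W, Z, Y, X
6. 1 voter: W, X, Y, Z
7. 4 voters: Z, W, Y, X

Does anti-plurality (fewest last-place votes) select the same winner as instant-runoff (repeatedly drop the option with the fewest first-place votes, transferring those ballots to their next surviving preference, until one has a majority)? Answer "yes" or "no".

no

Anti-plurality — last-place votes: Z 9, Y 0, W 4, X 16. Winner: Y.
Instant-runoff — R1 Z 8, Y 0, W 17, X 4 (W winner). Winner: W.
The two methods disagree.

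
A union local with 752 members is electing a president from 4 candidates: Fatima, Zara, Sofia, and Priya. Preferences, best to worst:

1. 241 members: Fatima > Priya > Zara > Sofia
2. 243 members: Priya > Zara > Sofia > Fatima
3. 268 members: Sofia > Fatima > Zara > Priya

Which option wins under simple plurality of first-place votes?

First-place votes: Fatima 241, Zara 0, Sofia 268, Priya 243.
Sofia has the most first-place votes.

Sofia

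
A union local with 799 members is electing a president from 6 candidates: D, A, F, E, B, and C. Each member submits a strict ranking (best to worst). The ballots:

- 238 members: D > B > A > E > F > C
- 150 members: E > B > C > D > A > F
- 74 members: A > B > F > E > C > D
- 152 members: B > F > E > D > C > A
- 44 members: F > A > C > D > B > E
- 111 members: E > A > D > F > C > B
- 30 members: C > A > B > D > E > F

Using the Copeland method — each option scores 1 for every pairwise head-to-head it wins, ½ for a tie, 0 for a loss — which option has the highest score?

D: beats A, F, and C; loses to E and B → score 3.
A: beats F and C; loses to D, E, and B → score 2.
F: beats C; loses to D, A, E, and B → score 1.
E: beats D, A, F, and C; loses to B → score 4.
B: beats D, A, F, E, and C → score 5.
C: loses to D, A, F, E, and B → score 0.
B has the best pairwise record.

B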